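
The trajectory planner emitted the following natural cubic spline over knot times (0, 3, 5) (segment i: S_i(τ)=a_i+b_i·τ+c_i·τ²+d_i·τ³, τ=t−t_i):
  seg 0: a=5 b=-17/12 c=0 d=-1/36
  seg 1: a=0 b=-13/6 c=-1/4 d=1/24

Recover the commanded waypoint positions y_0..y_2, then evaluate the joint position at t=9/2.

y_0 = S_0(0) = a_0 = 5
y_1 = S_1(0) = a_1 = 0
y_2 = S_1(2) = -5
t_q=9/2 is in segment 1 (τ=3/2); S_1(τ)=-235/64

y_0=5 y_1=0 y_2=-5
S(9/2) = -235/64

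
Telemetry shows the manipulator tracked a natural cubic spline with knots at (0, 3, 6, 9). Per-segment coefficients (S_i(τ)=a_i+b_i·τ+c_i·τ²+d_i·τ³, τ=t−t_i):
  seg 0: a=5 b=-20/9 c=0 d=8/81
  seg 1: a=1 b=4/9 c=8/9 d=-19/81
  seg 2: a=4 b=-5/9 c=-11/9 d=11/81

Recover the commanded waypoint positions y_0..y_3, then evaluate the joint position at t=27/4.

y_0 = S_0(0) = a_0 = 5
y_1 = S_1(0) = a_1 = 1
y_2 = S_2(0) = a_2 = 4
y_3 = S_2(3) = -5
t_q=27/4 is in segment 2 (τ=3/4); S_2(τ)=189/64

y_0=5 y_1=1 y_2=4 y_3=-5
S(27/4) = 189/64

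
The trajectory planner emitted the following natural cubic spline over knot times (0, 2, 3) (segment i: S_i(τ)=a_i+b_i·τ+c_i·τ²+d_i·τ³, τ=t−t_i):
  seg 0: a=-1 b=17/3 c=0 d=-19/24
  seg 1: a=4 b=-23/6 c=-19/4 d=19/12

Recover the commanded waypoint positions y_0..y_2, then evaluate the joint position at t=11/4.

y_0=-1 y_1=4 y_2=-3
S(11/4) = -225/256

y_0 = S_0(0) = a_0 = -1
y_1 = S_1(0) = a_1 = 4
y_2 = S_1(1) = -3
t_q=11/4 is in segment 1 (τ=3/4); S_1(τ)=-225/256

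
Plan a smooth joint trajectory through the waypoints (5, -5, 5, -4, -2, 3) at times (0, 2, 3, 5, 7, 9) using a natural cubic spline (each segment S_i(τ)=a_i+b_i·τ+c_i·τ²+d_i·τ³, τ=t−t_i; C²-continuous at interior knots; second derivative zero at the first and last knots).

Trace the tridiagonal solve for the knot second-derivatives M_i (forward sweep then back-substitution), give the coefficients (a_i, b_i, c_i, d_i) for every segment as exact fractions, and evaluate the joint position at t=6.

Δ: Δ0=-5, Δ1=10, Δ2=-9/2, Δ3=1, Δ4=5/2
row 1: diag=6, rhs=90; c'=1/6, d'=15
row 2: denom=6−1·1/6=35/6; d'=(-87−1·15)/(35/6)=-612/35
row 3: denom=8−2·12/35=256/35; d'=(33−2·-612/35)/(256/35)=2379/256
row 4: denom=8−2·35/128=477/64; d'=(9−2·2379/256)/(477/64)=-409/318
back: M4=-409/318
back: M3=2379/256−35/128·-409/318=3067/318
back: M2=-612/35−12/35·3067/318=-1102/53
back: M1=15−1/6·-1102/53=2936/159
M: M0=0, M1=2936/159, M2=-1102/53, M3=3067/318, M4=-409/318, M5=0
seg 0: a=5, c=M0/2=0, d=(M1−M0)/(6·2)=734/477, b=Δ0−h0·(2M0+M1)/6=-5321/477
seg 1: a=-5, c=M1/2=1468/159, d=(M2−M1)/(6·1)=-3121/477, b=Δ1−h1·(2M1+M2)/6=3487/477
seg 2: a=5, c=M2/2=-551/53, d=(M3−M2)/(6·2)=9679/3816, b=Δ2−h2·(2M2+M3)/6=2932/477
seg 3: a=-4, c=M3/2=3067/636, d=(M4−M3)/(6·2)=-869/954, b=Δ3−h3·(2M3+M4)/6=-4771/954
seg 4: a=-2, c=M4/2=-409/636, d=(M5−M4)/(6·2)=409/3816, b=Δ4−h4·(2M4+M5)/6=3203/954
t_q=6 → seg 3, τ=1; S=-4+-4771/954·τ+3067/636·τ²+-869/954·τ³=-1079/212

  seg 0: a=5 b=-5321/477 c=0 d=734/477
  seg 1: a=-5 b=3487/477 c=1468/159 d=-3121/477
  seg 2: a=5 b=2932/477 c=-551/53 d=9679/3816
  seg 3: a=-4 b=-4771/954 c=3067/636 d=-869/954
  seg 4: a=-2 b=3203/954 c=-409/636 d=409/3816
S(6) = -1079/212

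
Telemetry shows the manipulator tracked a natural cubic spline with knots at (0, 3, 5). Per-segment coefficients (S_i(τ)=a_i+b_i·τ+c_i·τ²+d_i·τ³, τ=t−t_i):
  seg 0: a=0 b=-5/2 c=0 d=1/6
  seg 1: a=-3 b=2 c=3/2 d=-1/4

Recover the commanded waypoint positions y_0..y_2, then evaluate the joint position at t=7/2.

y_0 = S_0(0) = a_0 = 0
y_1 = S_1(0) = a_1 = -3
y_2 = S_1(2) = 5
t_q=7/2 is in segment 1 (τ=1/2); S_1(τ)=-53/32

y_0=0 y_1=-3 y_2=5
S(7/2) = -53/32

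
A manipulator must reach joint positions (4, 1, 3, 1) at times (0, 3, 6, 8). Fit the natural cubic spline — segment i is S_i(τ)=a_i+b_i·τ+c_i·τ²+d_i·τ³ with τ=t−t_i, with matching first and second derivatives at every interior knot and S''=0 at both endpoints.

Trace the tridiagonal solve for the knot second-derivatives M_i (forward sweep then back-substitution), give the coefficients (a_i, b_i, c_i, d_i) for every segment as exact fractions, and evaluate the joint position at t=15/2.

  seg 0: a=4 b=-176/111 c=0 d=65/999
  seg 1: a=1 b=19/111 c=65/111 d=-140/999
  seg 2: a=3 b=-11/111 c=-25/37 d=25/222
S(15/2) = 1013/592

Δ: Δ0=-1, Δ1=2/3, Δ2=-1
row 1: diag=12, rhs=10; c'=1/4, d'=5/6
row 2: denom=10−3·1/4=37/4; d'=(-10−3·5/6)/(37/4)=-50/37
back: M2=-50/37
back: M1=5/6−1/4·-50/37=130/111
M: M0=0, M1=130/111, M2=-50/37, M3=0
seg 0: a=4, c=M0/2=0, d=(M1−M0)/(6·3)=65/999, b=Δ0−h0·(2M0+M1)/6=-176/111
seg 1: a=1, c=M1/2=65/111, d=(M2−M1)/(6·3)=-140/999, b=Δ1−h1·(2M1+M2)/6=19/111
seg 2: a=3, c=M2/2=-25/37, d=(M3−M2)/(6·2)=25/222, b=Δ2−h2·(2M2+M3)/6=-11/111
t_q=15/2 → seg 2, τ=3/2; S=3+-11/111·τ+-25/37·τ²+25/222·τ³=1013/592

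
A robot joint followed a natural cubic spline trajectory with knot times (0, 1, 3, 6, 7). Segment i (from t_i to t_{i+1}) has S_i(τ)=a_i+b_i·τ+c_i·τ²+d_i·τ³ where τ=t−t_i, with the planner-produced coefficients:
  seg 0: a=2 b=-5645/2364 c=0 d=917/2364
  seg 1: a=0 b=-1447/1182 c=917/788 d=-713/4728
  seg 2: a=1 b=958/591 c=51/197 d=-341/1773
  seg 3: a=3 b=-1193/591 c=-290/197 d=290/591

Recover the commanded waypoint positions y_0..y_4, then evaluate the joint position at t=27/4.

y_0=2 y_1=0 y_2=1 y_3=3 y_4=0
S(27/4) = 5453/6304

y_0 = S_0(0) = a_0 = 2
y_1 = S_1(0) = a_1 = 0
y_2 = S_2(0) = a_2 = 1
y_3 = S_3(0) = a_3 = 3
y_4 = S_3(1) = 0
t_q=27/4 is in segment 3 (τ=3/4); S_3(τ)=5453/6304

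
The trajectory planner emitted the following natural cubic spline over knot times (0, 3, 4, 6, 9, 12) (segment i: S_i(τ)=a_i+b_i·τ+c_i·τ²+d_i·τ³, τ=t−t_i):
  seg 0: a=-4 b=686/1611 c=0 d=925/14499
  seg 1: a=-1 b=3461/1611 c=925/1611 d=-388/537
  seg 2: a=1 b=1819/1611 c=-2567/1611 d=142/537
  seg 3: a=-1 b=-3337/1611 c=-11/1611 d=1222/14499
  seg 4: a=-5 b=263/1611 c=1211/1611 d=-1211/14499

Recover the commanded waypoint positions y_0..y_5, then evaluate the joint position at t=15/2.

y_0=-4 y_1=-1 y_2=1 y_3=-1 y_4=-5 y_5=0
S(15/2) = -687/179

y_0 = S_0(0) = a_0 = -4
y_1 = S_1(0) = a_1 = -1
y_2 = S_2(0) = a_2 = 1
y_3 = S_3(0) = a_3 = -1
y_4 = S_4(0) = a_4 = -5
y_5 = S_4(3) = 0
t_q=15/2 is in segment 3 (τ=3/2); S_3(τ)=-687/179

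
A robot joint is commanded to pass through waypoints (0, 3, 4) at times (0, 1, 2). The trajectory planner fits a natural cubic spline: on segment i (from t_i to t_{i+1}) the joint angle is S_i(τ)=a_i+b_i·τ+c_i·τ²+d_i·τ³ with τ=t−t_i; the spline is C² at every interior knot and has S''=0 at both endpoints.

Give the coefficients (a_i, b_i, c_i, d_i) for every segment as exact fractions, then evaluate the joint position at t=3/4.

Δ: Δ0=3, Δ1=1
row 1: diag=4, rhs=-12; c'=1/4, d'=-3
back: M1=-3
M: M0=0, M1=-3, M2=0
seg 0: a=0, c=M0/2=0, d=(M1−M0)/(6·1)=-1/2, b=Δ0−h0·(2M0+M1)/6=7/2
seg 1: a=3, c=M1/2=-3/2, d=(M2−M1)/(6·1)=1/2, b=Δ1−h1·(2M1+M2)/6=2
t_q=3/4 → seg 0, τ=3/4; S=0+7/2·τ+0·τ²+-1/2·τ³=309/128

  seg 0: a=0 b=7/2 c=0 d=-1/2
  seg 1: a=3 b=2 c=-3/2 d=1/2
S(3/4) = 309/128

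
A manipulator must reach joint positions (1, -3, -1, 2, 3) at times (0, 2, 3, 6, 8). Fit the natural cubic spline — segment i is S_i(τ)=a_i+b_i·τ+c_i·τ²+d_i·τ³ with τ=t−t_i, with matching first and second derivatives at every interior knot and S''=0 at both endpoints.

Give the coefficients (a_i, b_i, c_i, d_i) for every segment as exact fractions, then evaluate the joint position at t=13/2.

  seg 0: a=1 b=-109/32 c=0 d=45/128
  seg 1: a=-3 b=13/16 c=135/64 d=-59/64
  seg 2: a=-1 b=145/64 c=-21/32 d=5/64
  seg 3: a=2 b=7/16 c=3/64 d=-1/128
S(13/2) = 2283/1024

Δ: Δ0=-2, Δ1=2, Δ2=1, Δ3=1/2
row 1: diag=6, rhs=24; c'=1/6, d'=4
row 2: denom=8−1·1/6=47/6; d'=(-6−1·4)/(47/6)=-60/47
row 3: denom=10−3·18/47=416/47; d'=(-3−3·-60/47)/(416/47)=3/32
back: M3=3/32
back: M2=-60/47−18/47·3/32=-21/16
back: M1=4−1/6·-21/16=135/32
M: M0=0, M1=135/32, M2=-21/16, M3=3/32, M4=0
seg 0: a=1, c=M0/2=0, d=(M1−M0)/(6·2)=45/128, b=Δ0−h0·(2M0+M1)/6=-109/32
seg 1: a=-3, c=M1/2=135/64, d=(M2−M1)/(6·1)=-59/64, b=Δ1−h1·(2M1+M2)/6=13/16
seg 2: a=-1, c=M2/2=-21/32, d=(M3−M2)/(6·3)=5/64, b=Δ2−h2·(2M2+M3)/6=145/64
seg 3: a=2, c=M3/2=3/64, d=(M4−M3)/(6·2)=-1/128, b=Δ3−h3·(2M3+M4)/6=7/16
t_q=13/2 → seg 3, τ=1/2; S=2+7/16·τ+3/64·τ²+-1/128·τ³=2283/1024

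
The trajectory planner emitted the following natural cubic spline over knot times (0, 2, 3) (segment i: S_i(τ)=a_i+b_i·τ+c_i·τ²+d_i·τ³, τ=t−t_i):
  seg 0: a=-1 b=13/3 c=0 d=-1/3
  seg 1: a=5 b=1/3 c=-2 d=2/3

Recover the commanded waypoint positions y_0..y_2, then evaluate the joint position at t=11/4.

y_0 = S_0(0) = a_0 = -1
y_1 = S_1(0) = a_1 = 5
y_2 = S_1(1) = 4
t_q=11/4 is in segment 1 (τ=3/4); S_1(τ)=141/32

y_0=-1 y_1=5 y_2=4
S(11/4) = 141/32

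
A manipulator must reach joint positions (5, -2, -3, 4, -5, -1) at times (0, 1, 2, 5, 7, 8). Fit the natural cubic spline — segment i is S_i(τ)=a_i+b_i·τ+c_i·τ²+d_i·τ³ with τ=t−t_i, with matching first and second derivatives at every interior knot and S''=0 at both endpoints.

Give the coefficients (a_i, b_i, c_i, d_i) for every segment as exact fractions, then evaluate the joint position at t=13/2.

  seg 0: a=5 b=-3793/456 c=0 d=601/456
  seg 1: a=-2 b=-995/228 c=601/152 d=-269/456
  seg 2: a=-3 b=809/456 c=83/38 d=-911/1368
  seg 3: a=4 b=-707/228 c=-579/152 d=709/456
  seg 4: a=-5 b=73/228 c=839/152 d=-839/456
S(13/2) = -4833/1216

Δ: Δ0=-7, Δ1=-1, Δ2=7/3, Δ3=-9/2, Δ4=4
row 1: diag=4, rhs=36; c'=1/4, d'=9
row 2: denom=8−1·1/4=31/4; d'=(20−1·9)/(31/4)=44/31
row 3: denom=10−3·12/31=274/31; d'=(-41−3·44/31)/(274/31)=-1403/274
row 4: denom=6−2·31/137=760/137; d'=(51−2·-1403/274)/(760/137)=839/76
back: M4=839/76
back: M3=-1403/274−31/137·839/76=-579/76
back: M2=44/31−12/31·-579/76=83/19
back: M1=9−1/4·83/19=601/76
M: M0=0, M1=601/76, M2=83/19, M3=-579/76, M4=839/76, M5=0
seg 0: a=5, c=M0/2=0, d=(M1−M0)/(6·1)=601/456, b=Δ0−h0·(2M0+M1)/6=-3793/456
seg 1: a=-2, c=M1/2=601/152, d=(M2−M1)/(6·1)=-269/456, b=Δ1−h1·(2M1+M2)/6=-995/228
seg 2: a=-3, c=M2/2=83/38, d=(M3−M2)/(6·3)=-911/1368, b=Δ2−h2·(2M2+M3)/6=809/456
seg 3: a=4, c=M3/2=-579/152, d=(M4−M3)/(6·2)=709/456, b=Δ3−h3·(2M3+M4)/6=-707/228
seg 4: a=-5, c=M4/2=839/152, d=(M5−M4)/(6·1)=-839/456, b=Δ4−h4·(2M4+M5)/6=73/228
t_q=13/2 → seg 3, τ=3/2; S=4+-707/228·τ+-579/152·τ²+709/456·τ³=-4833/1216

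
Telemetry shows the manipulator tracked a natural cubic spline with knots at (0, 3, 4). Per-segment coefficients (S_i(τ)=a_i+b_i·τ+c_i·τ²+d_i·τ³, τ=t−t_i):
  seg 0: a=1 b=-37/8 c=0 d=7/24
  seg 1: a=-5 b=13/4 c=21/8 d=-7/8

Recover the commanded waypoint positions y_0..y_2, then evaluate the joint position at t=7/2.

y_0=1 y_1=-5 y_2=0
S(7/2) = -181/64

y_0 = S_0(0) = a_0 = 1
y_1 = S_1(0) = a_1 = -5
y_2 = S_1(1) = 0
t_q=7/2 is in segment 1 (τ=1/2); S_1(τ)=-181/64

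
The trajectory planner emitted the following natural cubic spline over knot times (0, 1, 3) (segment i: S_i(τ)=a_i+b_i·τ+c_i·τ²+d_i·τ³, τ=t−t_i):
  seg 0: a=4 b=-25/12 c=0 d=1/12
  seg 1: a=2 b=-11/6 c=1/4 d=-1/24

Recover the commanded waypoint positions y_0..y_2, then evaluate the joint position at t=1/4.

y_0 = S_0(0) = a_0 = 4
y_1 = S_1(0) = a_1 = 2
y_2 = S_1(2) = -1
t_q=1/4 is in segment 0 (τ=1/4); S_0(τ)=891/256

y_0=4 y_1=2 y_2=-1
S(1/4) = 891/256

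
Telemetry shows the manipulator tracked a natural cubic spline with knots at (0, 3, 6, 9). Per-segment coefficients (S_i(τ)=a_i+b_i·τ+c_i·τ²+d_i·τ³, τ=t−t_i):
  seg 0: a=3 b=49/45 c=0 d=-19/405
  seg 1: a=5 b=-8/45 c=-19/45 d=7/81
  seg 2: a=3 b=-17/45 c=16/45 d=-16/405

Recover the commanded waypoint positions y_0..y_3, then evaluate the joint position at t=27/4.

y_0=3 y_1=5 y_2=3 y_3=4
S(27/4) = 29/10

y_0 = S_0(0) = a_0 = 3
y_1 = S_1(0) = a_1 = 5
y_2 = S_2(0) = a_2 = 3
y_3 = S_2(3) = 4
t_q=27/4 is in segment 2 (τ=3/4); S_2(τ)=29/10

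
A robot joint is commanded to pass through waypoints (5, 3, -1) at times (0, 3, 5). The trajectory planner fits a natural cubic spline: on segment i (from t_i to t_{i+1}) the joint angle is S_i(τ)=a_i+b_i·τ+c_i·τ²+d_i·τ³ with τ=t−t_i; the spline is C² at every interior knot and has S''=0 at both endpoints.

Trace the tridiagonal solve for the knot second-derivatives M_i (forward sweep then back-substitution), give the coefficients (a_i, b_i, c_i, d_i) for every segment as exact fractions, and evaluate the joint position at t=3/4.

Δ: Δ0=-2/3, Δ1=-2
row 1: diag=10, rhs=-8; c'=1/5, d'=-4/5
back: M1=-4/5
M: M0=0, M1=-4/5, M2=0
seg 0: a=5, c=M0/2=0, d=(M1−M0)/(6·3)=-2/45, b=Δ0−h0·(2M0+M1)/6=-4/15
seg 1: a=3, c=M1/2=-2/5, d=(M2−M1)/(6·2)=1/15, b=Δ1−h1·(2M1+M2)/6=-22/15
t_q=3/4 → seg 0, τ=3/4; S=5+-4/15·τ+0·τ²+-2/45·τ³=153/32

  seg 0: a=5 b=-4/15 c=0 d=-2/45
  seg 1: a=3 b=-22/15 c=-2/5 d=1/15
S(3/4) = 153/32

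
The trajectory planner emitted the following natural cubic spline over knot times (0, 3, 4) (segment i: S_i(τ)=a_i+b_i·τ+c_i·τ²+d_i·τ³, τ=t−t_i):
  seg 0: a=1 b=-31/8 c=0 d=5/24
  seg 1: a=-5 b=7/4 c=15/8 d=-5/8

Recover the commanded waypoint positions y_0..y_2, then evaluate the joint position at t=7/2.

y_0 = S_0(0) = a_0 = 1
y_1 = S_1(0) = a_1 = -5
y_2 = S_1(1) = -2
t_q=7/2 is in segment 1 (τ=1/2); S_1(τ)=-239/64

y_0=1 y_1=-5 y_2=-2
S(7/2) = -239/64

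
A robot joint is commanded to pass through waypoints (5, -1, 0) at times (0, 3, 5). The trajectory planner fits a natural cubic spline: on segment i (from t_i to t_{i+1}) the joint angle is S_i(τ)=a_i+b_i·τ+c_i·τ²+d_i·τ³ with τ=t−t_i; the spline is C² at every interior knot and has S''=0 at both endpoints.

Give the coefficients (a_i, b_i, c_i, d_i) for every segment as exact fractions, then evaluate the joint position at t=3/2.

  seg 0: a=5 b=-11/4 c=0 d=1/12
  seg 1: a=-1 b=-1/2 c=3/4 d=-1/8
S(3/2) = 37/32

Δ: Δ0=-2, Δ1=1/2
row 1: diag=10, rhs=15; c'=1/5, d'=3/2
back: M1=3/2
M: M0=0, M1=3/2, M2=0
seg 0: a=5, c=M0/2=0, d=(M1−M0)/(6·3)=1/12, b=Δ0−h0·(2M0+M1)/6=-11/4
seg 1: a=-1, c=M1/2=3/4, d=(M2−M1)/(6·2)=-1/8, b=Δ1−h1·(2M1+M2)/6=-1/2
t_q=3/2 → seg 0, τ=3/2; S=5+-11/4·τ+0·τ²+1/12·τ³=37/32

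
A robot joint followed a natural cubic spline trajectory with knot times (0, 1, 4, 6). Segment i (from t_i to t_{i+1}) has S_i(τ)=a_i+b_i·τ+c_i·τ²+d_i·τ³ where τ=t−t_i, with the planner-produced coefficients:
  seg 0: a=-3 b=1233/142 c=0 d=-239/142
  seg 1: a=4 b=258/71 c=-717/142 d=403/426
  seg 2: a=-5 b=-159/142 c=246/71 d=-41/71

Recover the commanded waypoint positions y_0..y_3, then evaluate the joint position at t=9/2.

y_0 = S_0(0) = a_0 = -3
y_1 = S_1(0) = a_1 = 4
y_2 = S_2(0) = a_2 = -5
y_3 = S_2(2) = 2
t_q=9/2 is in segment 2 (τ=1/2); S_2(τ)=-2707/568

y_0=-3 y_1=4 y_2=-5 y_3=2
S(9/2) = -2707/568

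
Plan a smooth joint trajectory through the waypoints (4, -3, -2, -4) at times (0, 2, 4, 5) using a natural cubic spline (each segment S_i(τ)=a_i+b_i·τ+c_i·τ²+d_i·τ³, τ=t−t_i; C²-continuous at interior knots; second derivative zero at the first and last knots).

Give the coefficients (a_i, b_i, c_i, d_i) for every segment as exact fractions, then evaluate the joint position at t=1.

Δ: Δ0=-7/2, Δ1=1/2, Δ2=-2
row 1: diag=8, rhs=24; c'=1/4, d'=3
row 2: denom=6−2·1/4=11/2; d'=(-15−2·3)/(11/2)=-42/11
back: M2=-42/11
back: M1=3−1/4·-42/11=87/22
M: M0=0, M1=87/22, M2=-42/11, M3=0
seg 0: a=4, c=M0/2=0, d=(M1−M0)/(6·2)=29/88, b=Δ0−h0·(2M0+M1)/6=-53/11
seg 1: a=-3, c=M1/2=87/44, d=(M2−M1)/(6·2)=-57/88, b=Δ1−h1·(2M1+M2)/6=-19/22
seg 2: a=-2, c=M2/2=-21/11, d=(M3−M2)/(6·1)=7/11, b=Δ2−h2·(2M2+M3)/6=-8/11
t_q=1 → seg 0, τ=1; S=4+-53/11·τ+0·τ²+29/88·τ³=-43/88

  seg 0: a=4 b=-53/11 c=0 d=29/88
  seg 1: a=-3 b=-19/22 c=87/44 d=-57/88
  seg 2: a=-2 b=-8/11 c=-21/11 d=7/11
S(1) = -43/88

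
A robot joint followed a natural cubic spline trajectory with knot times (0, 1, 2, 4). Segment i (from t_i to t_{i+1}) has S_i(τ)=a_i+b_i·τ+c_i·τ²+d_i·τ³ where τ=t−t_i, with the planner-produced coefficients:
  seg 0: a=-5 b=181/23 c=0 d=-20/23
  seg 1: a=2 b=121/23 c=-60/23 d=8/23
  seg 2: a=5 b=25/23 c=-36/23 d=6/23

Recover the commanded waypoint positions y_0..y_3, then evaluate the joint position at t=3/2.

y_0 = S_0(0) = a_0 = -5
y_1 = S_1(0) = a_1 = 2
y_2 = S_2(0) = a_2 = 5
y_3 = S_2(2) = 3
t_q=3/2 is in segment 1 (τ=1/2); S_1(τ)=185/46

y_0=-5 y_1=2 y_2=5 y_3=3
S(3/2) = 185/46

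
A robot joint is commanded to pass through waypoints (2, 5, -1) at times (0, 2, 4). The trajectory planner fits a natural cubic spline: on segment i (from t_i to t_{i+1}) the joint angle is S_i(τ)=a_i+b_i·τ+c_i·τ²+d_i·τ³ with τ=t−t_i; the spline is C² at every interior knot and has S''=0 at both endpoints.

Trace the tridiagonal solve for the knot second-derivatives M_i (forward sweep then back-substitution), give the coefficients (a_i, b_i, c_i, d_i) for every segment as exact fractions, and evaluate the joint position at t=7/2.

Δ: Δ0=3/2, Δ1=-3
row 1: diag=8, rhs=-27; c'=1/4, d'=-27/8
back: M1=-27/8
M: M0=0, M1=-27/8, M2=0
seg 0: a=2, c=M0/2=0, d=(M1−M0)/(6·2)=-9/32, b=Δ0−h0·(2M0+M1)/6=21/8
seg 1: a=5, c=M1/2=-27/16, d=(M2−M1)/(6·2)=9/32, b=Δ1−h1·(2M1+M2)/6=-3/4
t_q=7/2 → seg 1, τ=3/2; S=5+-3/4·τ+-27/16·τ²+9/32·τ³=263/256

  seg 0: a=2 b=21/8 c=0 d=-9/32
  seg 1: a=5 b=-3/4 c=-27/16 d=9/32
S(7/2) = 263/256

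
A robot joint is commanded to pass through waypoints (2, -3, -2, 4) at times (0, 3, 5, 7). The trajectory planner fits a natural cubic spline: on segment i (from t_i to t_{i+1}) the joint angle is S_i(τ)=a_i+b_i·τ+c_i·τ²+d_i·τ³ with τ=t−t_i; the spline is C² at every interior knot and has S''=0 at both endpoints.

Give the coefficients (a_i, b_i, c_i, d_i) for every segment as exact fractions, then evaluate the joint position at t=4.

  seg 0: a=2 b=-491/228 c=0 d=37/684
  seg 1: a=-3 b=-79/114 c=37/76 d=25/456
  seg 2: a=-2 b=109/57 c=31/38 d=-31/228
S(4) = -479/152

Δ: Δ0=-5/3, Δ1=1/2, Δ2=3
row 1: diag=10, rhs=13; c'=1/5, d'=13/10
row 2: denom=8−2·1/5=38/5; d'=(15−2·13/10)/(38/5)=31/19
back: M2=31/19
back: M1=13/10−1/5·31/19=37/38
M: M0=0, M1=37/38, M2=31/19, M3=0
seg 0: a=2, c=M0/2=0, d=(M1−M0)/(6·3)=37/684, b=Δ0−h0·(2M0+M1)/6=-491/228
seg 1: a=-3, c=M1/2=37/76, d=(M2−M1)/(6·2)=25/456, b=Δ1−h1·(2M1+M2)/6=-79/114
seg 2: a=-2, c=M2/2=31/38, d=(M3−M2)/(6·2)=-31/228, b=Δ2−h2·(2M2+M3)/6=109/57
t_q=4 → seg 1, τ=1; S=-3+-79/114·τ+37/76·τ²+25/456·τ³=-479/152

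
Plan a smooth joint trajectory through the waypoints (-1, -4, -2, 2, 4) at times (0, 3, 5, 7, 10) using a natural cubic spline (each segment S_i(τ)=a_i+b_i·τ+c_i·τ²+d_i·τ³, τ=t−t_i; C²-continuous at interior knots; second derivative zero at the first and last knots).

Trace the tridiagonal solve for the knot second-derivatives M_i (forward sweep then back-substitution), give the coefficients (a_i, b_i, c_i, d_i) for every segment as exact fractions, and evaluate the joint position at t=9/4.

  seg 0: a=-1 b=-55/36 c=0 d=19/324
  seg 1: a=-4 b=1/18 c=19/36 d=-1/36
  seg 2: a=-2 b=11/6 c=13/36 d=-5/36
  seg 3: a=2 b=29/18 c=-17/36 d=17/324
S(9/4) = -965/256

Δ: Δ0=-1, Δ1=1, Δ2=2, Δ3=2/3
row 1: diag=10, rhs=12; c'=1/5, d'=6/5
row 2: denom=8−2·1/5=38/5; d'=(6−2·6/5)/(38/5)=9/19
row 3: denom=10−2·5/19=180/19; d'=(-8−2·9/19)/(180/19)=-17/18
back: M3=-17/18
back: M2=9/19−5/19·-17/18=13/18
back: M1=6/5−1/5·13/18=19/18
M: M0=0, M1=19/18, M2=13/18, M3=-17/18, M4=0
seg 0: a=-1, c=M0/2=0, d=(M1−M0)/(6·3)=19/324, b=Δ0−h0·(2M0+M1)/6=-55/36
seg 1: a=-4, c=M1/2=19/36, d=(M2−M1)/(6·2)=-1/36, b=Δ1−h1·(2M1+M2)/6=1/18
seg 2: a=-2, c=M2/2=13/36, d=(M3−M2)/(6·2)=-5/36, b=Δ2−h2·(2M2+M3)/6=11/6
seg 3: a=2, c=M3/2=-17/36, d=(M4−M3)/(6·3)=17/324, b=Δ3−h3·(2M3+M4)/6=29/18
t_q=9/4 → seg 0, τ=9/4; S=-1+-55/36·τ+0·τ²+19/324·τ³=-965/256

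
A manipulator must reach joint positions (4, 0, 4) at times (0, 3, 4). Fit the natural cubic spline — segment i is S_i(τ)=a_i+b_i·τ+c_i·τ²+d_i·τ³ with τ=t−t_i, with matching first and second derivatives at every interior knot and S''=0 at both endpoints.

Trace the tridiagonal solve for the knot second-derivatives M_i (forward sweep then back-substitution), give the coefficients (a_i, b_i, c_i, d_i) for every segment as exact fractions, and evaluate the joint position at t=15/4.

Δ: Δ0=-4/3, Δ1=4
row 1: diag=8, rhs=32; c'=1/8, d'=4
back: M1=4
M: M0=0, M1=4, M2=0
seg 0: a=4, c=M0/2=0, d=(M1−M0)/(6·3)=2/9, b=Δ0−h0·(2M0+M1)/6=-10/3
seg 1: a=0, c=M1/2=2, d=(M2−M1)/(6·1)=-2/3, b=Δ1−h1·(2M1+M2)/6=8/3
t_q=15/4 → seg 1, τ=3/4; S=0+8/3·τ+2·τ²+-2/3·τ³=91/32

  seg 0: a=4 b=-10/3 c=0 d=2/9
  seg 1: a=0 b=8/3 c=2 d=-2/3
S(15/4) = 91/32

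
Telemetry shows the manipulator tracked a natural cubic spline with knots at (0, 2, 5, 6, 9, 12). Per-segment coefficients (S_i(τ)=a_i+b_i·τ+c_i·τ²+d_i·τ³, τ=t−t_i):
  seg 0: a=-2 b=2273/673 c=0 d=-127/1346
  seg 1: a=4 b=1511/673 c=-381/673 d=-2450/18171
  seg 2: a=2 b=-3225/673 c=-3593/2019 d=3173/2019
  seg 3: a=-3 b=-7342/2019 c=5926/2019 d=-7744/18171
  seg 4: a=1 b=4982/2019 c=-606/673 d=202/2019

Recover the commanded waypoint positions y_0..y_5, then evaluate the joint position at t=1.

y_0 = S_0(0) = a_0 = -2
y_1 = S_1(0) = a_1 = 4
y_2 = S_2(0) = a_2 = 2
y_3 = S_3(0) = a_3 = -3
y_4 = S_4(0) = a_4 = 1
y_5 = S_4(3) = 3
t_q=1 is in segment 0 (τ=1); S_0(τ)=1727/1346

y_0=-2 y_1=4 y_2=2 y_3=-3 y_4=1 y_5=3
S(1) = 1727/1346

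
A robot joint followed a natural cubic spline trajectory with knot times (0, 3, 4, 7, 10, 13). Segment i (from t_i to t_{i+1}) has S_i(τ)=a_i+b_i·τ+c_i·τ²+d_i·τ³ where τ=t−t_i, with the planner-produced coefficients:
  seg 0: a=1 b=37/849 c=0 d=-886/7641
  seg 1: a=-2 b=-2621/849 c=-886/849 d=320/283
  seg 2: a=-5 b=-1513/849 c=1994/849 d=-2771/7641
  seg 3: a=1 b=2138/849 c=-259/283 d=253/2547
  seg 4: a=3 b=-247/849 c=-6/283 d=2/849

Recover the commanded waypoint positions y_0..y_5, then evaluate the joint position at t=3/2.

y_0=1 y_1=-2 y_2=-5 y_3=1 y_4=3 y_5=2
S(3/2) = 763/1132

y_0 = S_0(0) = a_0 = 1
y_1 = S_1(0) = a_1 = -2
y_2 = S_2(0) = a_2 = -5
y_3 = S_3(0) = a_3 = 1
y_4 = S_4(0) = a_4 = 3
y_5 = S_4(3) = 2
t_q=3/2 is in segment 0 (τ=3/2); S_0(τ)=763/1132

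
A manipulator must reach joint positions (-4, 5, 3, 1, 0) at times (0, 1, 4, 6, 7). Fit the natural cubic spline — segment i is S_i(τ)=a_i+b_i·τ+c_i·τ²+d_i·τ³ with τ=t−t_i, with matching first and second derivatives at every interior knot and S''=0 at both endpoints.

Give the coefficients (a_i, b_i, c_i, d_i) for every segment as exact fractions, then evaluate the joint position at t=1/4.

  seg 0: a=-4 b=6122/591 c=0 d=-803/591
  seg 1: a=5 b=3713/591 c=-803/197 d=1040/1773
  seg 2: a=3 b=-1381/591 c=237/197 d=-158/591
  seg 3: a=1 b=-433/591 c=-79/197 d=79/591
S(1/4) = -18049/12608

Δ: Δ0=9, Δ1=-2/3, Δ2=-1, Δ3=-1
row 1: diag=8, rhs=-58; c'=3/8, d'=-29/4
row 2: denom=10−3·3/8=71/8; d'=(-2−3·-29/4)/(71/8)=158/71
row 3: denom=6−2·16/71=394/71; d'=(0−2·158/71)/(394/71)=-158/197
back: M3=-158/197
back: M2=158/71−16/71·-158/197=474/197
back: M1=-29/4−3/8·474/197=-1606/197
M: M0=0, M1=-1606/197, M2=474/197, M3=-158/197, M4=0
seg 0: a=-4, c=M0/2=0, d=(M1−M0)/(6·1)=-803/591, b=Δ0−h0·(2M0+M1)/6=6122/591
seg 1: a=5, c=M1/2=-803/197, d=(M2−M1)/(6·3)=1040/1773, b=Δ1−h1·(2M1+M2)/6=3713/591
seg 2: a=3, c=M2/2=237/197, d=(M3−M2)/(6·2)=-158/591, b=Δ2−h2·(2M2+M3)/6=-1381/591
seg 3: a=1, c=M3/2=-79/197, d=(M4−M3)/(6·1)=79/591, b=Δ3−h3·(2M3+M4)/6=-433/591
t_q=1/4 → seg 0, τ=1/4; S=-4+6122/591·τ+0·τ²+-803/591·τ³=-18049/12608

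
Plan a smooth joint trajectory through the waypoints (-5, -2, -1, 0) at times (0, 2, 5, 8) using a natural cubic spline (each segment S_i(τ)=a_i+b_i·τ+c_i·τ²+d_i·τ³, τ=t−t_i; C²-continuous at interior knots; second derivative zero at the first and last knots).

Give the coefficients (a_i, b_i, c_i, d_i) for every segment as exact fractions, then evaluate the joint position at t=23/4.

Δ: Δ0=3/2, Δ1=1/3, Δ2=1/3
row 1: diag=10, rhs=-7; c'=3/10, d'=-7/10
row 2: denom=12−3·3/10=111/10; d'=(0−3·-7/10)/(111/10)=7/37
back: M2=7/37
back: M1=-7/10−3/10·7/37=-28/37
M: M0=0, M1=-28/37, M2=7/37, M3=0
seg 0: a=-5, c=M0/2=0, d=(M1−M0)/(6·2)=-7/111, b=Δ0−h0·(2M0+M1)/6=389/222
seg 1: a=-2, c=M1/2=-14/37, d=(M2−M1)/(6·3)=35/666, b=Δ1−h1·(2M1+M2)/6=221/222
seg 2: a=-1, c=M2/2=7/74, d=(M3−M2)/(6·3)=-7/666, b=Δ2−h2·(2M2+M3)/6=16/111
t_q=23/4 → seg 2, τ=3/4; S=-1+16/111·τ+7/74·τ²+-7/666·τ³=-3993/4736

  seg 0: a=-5 b=389/222 c=0 d=-7/111
  seg 1: a=-2 b=221/222 c=-14/37 d=35/666
  seg 2: a=-1 b=16/111 c=7/74 d=-7/666
S(23/4) = -3993/4736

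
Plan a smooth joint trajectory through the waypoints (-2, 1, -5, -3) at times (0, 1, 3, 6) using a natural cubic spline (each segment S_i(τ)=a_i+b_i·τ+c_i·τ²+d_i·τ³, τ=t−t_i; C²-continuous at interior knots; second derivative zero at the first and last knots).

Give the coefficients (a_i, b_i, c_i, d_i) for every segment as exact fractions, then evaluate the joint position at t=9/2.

  seg 0: a=-2 b=353/84 c=0 d=-101/84
  seg 1: a=1 b=25/42 c=-101/28 d=19/21
  seg 2: a=-5 b=-125/42 c=51/28 d=-17/84
S(9/2) = -1355/224

Δ: Δ0=3, Δ1=-3, Δ2=2/3
row 1: diag=6, rhs=-36; c'=1/3, d'=-6
row 2: denom=10−2·1/3=28/3; d'=(22−2·-6)/(28/3)=51/14
back: M2=51/14
back: M1=-6−1/3·51/14=-101/14
M: M0=0, M1=-101/14, M2=51/14, M3=0
seg 0: a=-2, c=M0/2=0, d=(M1−M0)/(6·1)=-101/84, b=Δ0−h0·(2M0+M1)/6=353/84
seg 1: a=1, c=M1/2=-101/28, d=(M2−M1)/(6·2)=19/21, b=Δ1−h1·(2M1+M2)/6=25/42
seg 2: a=-5, c=M2/2=51/28, d=(M3−M2)/(6·3)=-17/84, b=Δ2−h2·(2M2+M3)/6=-125/42
t_q=9/2 → seg 2, τ=3/2; S=-5+-125/42·τ+51/28·τ²+-17/84·τ³=-1355/224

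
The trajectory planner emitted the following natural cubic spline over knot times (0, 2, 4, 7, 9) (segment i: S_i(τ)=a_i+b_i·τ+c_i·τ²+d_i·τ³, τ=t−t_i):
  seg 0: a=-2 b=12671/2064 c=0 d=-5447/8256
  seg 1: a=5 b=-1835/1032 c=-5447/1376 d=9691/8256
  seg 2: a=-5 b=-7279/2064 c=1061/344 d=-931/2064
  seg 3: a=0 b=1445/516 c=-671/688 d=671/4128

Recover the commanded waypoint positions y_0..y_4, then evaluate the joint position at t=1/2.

y_0 = S_0(0) = a_0 = -2
y_1 = S_1(0) = a_1 = 5
y_2 = S_2(0) = a_2 = -5
y_3 = S_3(0) = a_3 = 0
y_4 = S_3(2) = 3
t_q=1/2 is in segment 0 (τ=1/2); S_0(τ)=21731/22016

y_0=-2 y_1=5 y_2=-5 y_3=0 y_4=3
S(1/2) = 21731/22016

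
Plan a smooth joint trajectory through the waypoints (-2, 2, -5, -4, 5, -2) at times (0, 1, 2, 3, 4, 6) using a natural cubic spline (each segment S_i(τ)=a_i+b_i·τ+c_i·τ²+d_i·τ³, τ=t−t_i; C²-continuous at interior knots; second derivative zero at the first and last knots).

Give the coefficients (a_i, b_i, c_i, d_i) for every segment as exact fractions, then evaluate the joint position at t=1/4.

Δ: Δ0=4, Δ1=-7, Δ2=1, Δ3=9, Δ4=-7/2
row 1: diag=4, rhs=-66; c'=1/4, d'=-33/2
row 2: denom=4−1·1/4=15/4; d'=(48−1·-33/2)/(15/4)=86/5
row 3: denom=4−1·4/15=56/15; d'=(48−1·86/5)/(56/15)=33/4
row 4: denom=6−1·15/56=321/56; d'=(-75−1·33/4)/(321/56)=-1554/107
back: M4=-1554/107
back: M3=33/4−15/56·-1554/107=1299/107
back: M2=86/5−4/15·1299/107=1494/107
back: M1=-33/2−1/4·1494/107=-2139/107
M: M0=0, M1=-2139/107, M2=1494/107, M3=1299/107, M4=-1554/107, M5=0
seg 0: a=-2, c=M0/2=0, d=(M1−M0)/(6·1)=-713/214, b=Δ0−h0·(2M0+M1)/6=1569/214
seg 1: a=2, c=M1/2=-2139/214, d=(M2−M1)/(6·1)=1211/214, b=Δ1−h1·(2M1+M2)/6=-285/107
seg 2: a=-5, c=M2/2=747/107, d=(M3−M2)/(6·1)=-65/214, b=Δ2−h2·(2M2+M3)/6=-1215/214
seg 3: a=-4, c=M3/2=1299/214, d=(M4−M3)/(6·1)=-951/214, b=Δ3−h3·(2M3+M4)/6=789/107
seg 4: a=5, c=M4/2=-777/107, d=(M5−M4)/(6·2)=259/214, b=Δ4−h4·(2M4+M5)/6=1323/214
t_q=1/4 → seg 0, τ=1/4; S=-2+1569/214·τ+0·τ²+-713/214·τ³=-3001/13696

  seg 0: a=-2 b=1569/214 c=0 d=-713/214
  seg 1: a=2 b=-285/107 c=-2139/214 d=1211/214
  seg 2: a=-5 b=-1215/214 c=747/107 d=-65/214
  seg 3: a=-4 b=789/107 c=1299/214 d=-951/214
  seg 4: a=5 b=1323/214 c=-777/107 d=259/214
S(1/4) = -3001/13696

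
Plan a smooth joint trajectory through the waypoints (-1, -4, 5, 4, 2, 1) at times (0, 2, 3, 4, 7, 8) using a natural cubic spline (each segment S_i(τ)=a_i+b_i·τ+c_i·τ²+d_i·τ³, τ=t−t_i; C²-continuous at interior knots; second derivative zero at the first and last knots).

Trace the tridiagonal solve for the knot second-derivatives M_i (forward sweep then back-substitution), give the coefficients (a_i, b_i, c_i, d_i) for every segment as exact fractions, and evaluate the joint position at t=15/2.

Δ: Δ0=-3/2, Δ1=9, Δ2=-1, Δ3=-2/3, Δ4=-1
row 1: diag=6, rhs=63; c'=1/6, d'=21/2
row 2: denom=4−1·1/6=23/6; d'=(-60−1·21/2)/(23/6)=-423/23
row 3: denom=8−1·6/23=178/23; d'=(2−1·-423/23)/(178/23)=469/178
row 4: denom=8−3·69/178=1217/178; d'=(-2−3·469/178)/(1217/178)=-1763/1217
back: M4=-1763/1217
back: M3=469/178−69/178·-1763/1217=3890/1217
back: M2=-423/23−6/23·3890/1217=-23397/1217
back: M1=21/2−1/6·-23397/1217=16678/1217
M: M0=0, M1=16678/1217, M2=-23397/1217, M3=3890/1217, M4=-1763/1217, M5=0
seg 0: a=-1, c=M0/2=0, d=(M1−M0)/(6·2)=8339/7302, b=Δ0−h0·(2M0+M1)/6=-44309/7302
seg 1: a=-4, c=M1/2=8339/1217, d=(M2−M1)/(6·1)=-40075/7302, b=Δ1−h1·(2M1+M2)/6=55759/7302
seg 2: a=5, c=M2/2=-23397/2434, d=(M3−M2)/(6·1)=27287/7302, b=Δ2−h2·(2M2+M3)/6=17801/3651
seg 3: a=4, c=M3/2=1945/1217, d=(M4−M3)/(6·3)=-5653/21906, b=Δ3−h3·(2M3+M4)/6=-22919/7302
seg 4: a=2, c=M4/2=-1763/2434, d=(M5−M4)/(6·1)=1763/7302, b=Δ4−h4·(2M4+M5)/6=-1888/3651
t_q=15/2 → seg 4, τ=1/2; S=2+-1888/3651·τ+-1763/2434·τ²+1763/7302·τ³=30971/19472

  seg 0: a=-1 b=-44309/7302 c=0 d=8339/7302
  seg 1: a=-4 b=55759/7302 c=8339/1217 d=-40075/7302
  seg 2: a=5 b=17801/3651 c=-23397/2434 d=27287/7302
  seg 3: a=4 b=-22919/7302 c=1945/1217 d=-5653/21906
  seg 4: a=2 b=-1888/3651 c=-1763/2434 d=1763/7302
S(15/2) = 30971/19472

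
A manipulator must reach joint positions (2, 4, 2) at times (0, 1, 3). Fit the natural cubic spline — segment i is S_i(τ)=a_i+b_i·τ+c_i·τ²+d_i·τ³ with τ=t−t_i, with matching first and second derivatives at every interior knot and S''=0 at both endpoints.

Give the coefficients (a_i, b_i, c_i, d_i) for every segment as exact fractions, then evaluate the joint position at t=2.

Δ: Δ0=2, Δ1=-1
row 1: diag=6, rhs=-18; c'=1/3, d'=-3
back: M1=-3
M: M0=0, M1=-3, M2=0
seg 0: a=2, c=M0/2=0, d=(M1−M0)/(6·1)=-1/2, b=Δ0−h0·(2M0+M1)/6=5/2
seg 1: a=4, c=M1/2=-3/2, d=(M2−M1)/(6·2)=1/4, b=Δ1−h1·(2M1+M2)/6=1
t_q=2 → seg 1, τ=1; S=4+1·τ+-3/2·τ²+1/4·τ³=15/4

  seg 0: a=2 b=5/2 c=0 d=-1/2
  seg 1: a=4 b=1 c=-3/2 d=1/4
S(2) = 15/4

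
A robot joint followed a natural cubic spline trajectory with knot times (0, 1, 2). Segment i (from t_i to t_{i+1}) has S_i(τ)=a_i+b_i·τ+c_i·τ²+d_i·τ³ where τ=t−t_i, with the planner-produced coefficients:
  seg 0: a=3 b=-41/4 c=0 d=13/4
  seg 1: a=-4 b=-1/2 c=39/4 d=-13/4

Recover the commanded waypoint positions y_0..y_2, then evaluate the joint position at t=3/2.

y_0 = S_0(0) = a_0 = 3
y_1 = S_1(0) = a_1 = -4
y_2 = S_1(1) = 2
t_q=3/2 is in segment 1 (τ=1/2); S_1(τ)=-71/32

y_0=3 y_1=-4 y_2=2
S(3/2) = -71/32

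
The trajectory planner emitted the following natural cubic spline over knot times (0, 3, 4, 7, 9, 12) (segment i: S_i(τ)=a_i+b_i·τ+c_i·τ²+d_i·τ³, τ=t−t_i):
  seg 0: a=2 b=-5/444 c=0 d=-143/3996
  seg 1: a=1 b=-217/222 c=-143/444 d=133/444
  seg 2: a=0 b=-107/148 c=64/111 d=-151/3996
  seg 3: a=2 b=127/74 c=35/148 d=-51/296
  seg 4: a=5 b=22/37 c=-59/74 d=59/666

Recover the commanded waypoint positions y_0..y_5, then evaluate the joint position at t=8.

y_0 = S_0(0) = a_0 = 2
y_1 = S_1(0) = a_1 = 1
y_2 = S_2(0) = a_2 = 0
y_3 = S_3(0) = a_3 = 2
y_4 = S_4(0) = a_4 = 5
y_5 = S_4(3) = 2
t_q=8 is in segment 3 (τ=1); S_3(τ)=1119/296

y_0=2 y_1=1 y_2=0 y_3=2 y_4=5 y_5=2
S(8) = 1119/296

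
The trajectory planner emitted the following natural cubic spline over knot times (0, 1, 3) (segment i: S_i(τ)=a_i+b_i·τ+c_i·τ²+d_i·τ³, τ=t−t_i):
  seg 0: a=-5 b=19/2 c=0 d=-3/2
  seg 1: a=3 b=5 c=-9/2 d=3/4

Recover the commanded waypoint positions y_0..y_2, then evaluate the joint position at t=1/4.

y_0=-5 y_1=3 y_2=1
S(1/4) = -339/128

y_0 = S_0(0) = a_0 = -5
y_1 = S_1(0) = a_1 = 3
y_2 = S_1(2) = 1
t_q=1/4 is in segment 0 (τ=1/4); S_0(τ)=-339/128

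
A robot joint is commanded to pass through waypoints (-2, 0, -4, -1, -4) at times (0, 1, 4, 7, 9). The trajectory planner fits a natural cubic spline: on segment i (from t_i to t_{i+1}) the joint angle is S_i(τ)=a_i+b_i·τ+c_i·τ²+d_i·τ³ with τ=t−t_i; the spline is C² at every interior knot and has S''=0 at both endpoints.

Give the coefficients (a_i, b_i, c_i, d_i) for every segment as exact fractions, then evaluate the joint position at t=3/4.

Δ: Δ0=2, Δ1=-4/3, Δ2=1, Δ3=-3/2
row 1: diag=8, rhs=-20; c'=3/8, d'=-5/2
row 2: denom=12−3·3/8=87/8; d'=(14−3·-5/2)/(87/8)=172/87
row 3: denom=10−3·8/29=266/29; d'=(-15−3·172/87)/(266/29)=-607/266
back: M3=-607/266
back: M2=172/87−8/29·-607/266=1040/399
back: M1=-5/2−3/8·1040/399=-925/266
M: M0=0, M1=-925/266, M2=1040/399, M3=-607/266, M4=0
seg 0: a=-2, c=M0/2=0, d=(M1−M0)/(6·1)=-925/1596, b=Δ0−h0·(2M0+M1)/6=4117/1596
seg 1: a=0, c=M1/2=-925/532, d=(M2−M1)/(6·3)=4855/14364, b=Δ1−h1·(2M1+M2)/6=671/798
seg 2: a=-4, c=M2/2=520/399, d=(M3−M2)/(6·3)=-3901/14364, b=Δ2−h2·(2M2+M3)/6=-743/1596
seg 3: a=-1, c=M3/2=-607/532, d=(M4−M3)/(6·2)=607/3192, b=Δ3−h3·(2M3+M4)/6=17/798
t_q=3/4 → seg 0, τ=3/4; S=-2+4117/1596·τ+0·τ²+-925/1596·τ³=-1507/4864

  seg 0: a=-2 b=4117/1596 c=0 d=-925/1596
  seg 1: a=0 b=671/798 c=-925/532 d=4855/14364
  seg 2: a=-4 b=-743/1596 c=520/399 d=-3901/14364
  seg 3: a=-1 b=17/798 c=-607/532 d=607/3192
S(3/4) = -1507/4864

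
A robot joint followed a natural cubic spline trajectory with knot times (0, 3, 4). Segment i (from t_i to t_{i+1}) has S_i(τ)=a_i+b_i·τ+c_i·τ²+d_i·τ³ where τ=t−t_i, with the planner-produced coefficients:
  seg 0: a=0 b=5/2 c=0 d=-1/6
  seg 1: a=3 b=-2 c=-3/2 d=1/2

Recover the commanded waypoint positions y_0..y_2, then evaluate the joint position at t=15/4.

y_0 = S_0(0) = a_0 = 0
y_1 = S_1(0) = a_1 = 3
y_2 = S_1(1) = 0
t_q=15/4 is in segment 1 (τ=3/4); S_1(τ)=111/128

y_0=0 y_1=3 y_2=0
S(15/4) = 111/128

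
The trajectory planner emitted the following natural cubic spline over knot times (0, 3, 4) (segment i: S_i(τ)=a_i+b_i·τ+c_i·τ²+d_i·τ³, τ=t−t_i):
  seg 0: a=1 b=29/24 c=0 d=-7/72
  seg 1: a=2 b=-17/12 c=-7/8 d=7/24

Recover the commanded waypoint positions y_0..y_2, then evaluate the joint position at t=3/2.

y_0 = S_0(0) = a_0 = 1
y_1 = S_1(0) = a_1 = 2
y_2 = S_1(1) = 0
t_q=3/2 is in segment 0 (τ=3/2); S_0(τ)=159/64

y_0=1 y_1=2 y_2=0
S(3/2) = 159/64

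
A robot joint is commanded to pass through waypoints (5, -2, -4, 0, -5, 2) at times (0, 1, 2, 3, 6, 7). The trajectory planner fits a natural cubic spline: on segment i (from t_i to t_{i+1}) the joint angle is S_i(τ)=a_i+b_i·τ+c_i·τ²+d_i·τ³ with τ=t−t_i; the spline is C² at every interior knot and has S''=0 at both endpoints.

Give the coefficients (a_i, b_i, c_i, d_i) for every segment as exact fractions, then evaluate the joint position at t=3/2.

  seg 0: a=5 b=-1433/183 c=0 d=152/183
  seg 1: a=-2 b=-977/183 c=152/61 d=155/183
  seg 2: a=-4 b=400/183 c=307/61 d=-589/183
  seg 3: a=0 b=475/183 c=-282/61 d=586/549
  seg 4: a=-5 b=673/183 c=304/61 d=-304/183
S(3/2) = -1923/488

Δ: Δ0=-7, Δ1=-2, Δ2=4, Δ3=-5/3, Δ4=7
row 1: diag=4, rhs=30; c'=1/4, d'=15/2
row 2: denom=4−1·1/4=15/4; d'=(36−1·15/2)/(15/4)=38/5
row 3: denom=8−1·4/15=116/15; d'=(-34−1·38/5)/(116/15)=-156/29
row 4: denom=8−3·45/116=793/116; d'=(52−3·-156/29)/(793/116)=608/61
back: M4=608/61
back: M3=-156/29−45/116·608/61=-564/61
back: M2=38/5−4/15·-564/61=614/61
back: M1=15/2−1/4·614/61=304/61
M: M0=0, M1=304/61, M2=614/61, M3=-564/61, M4=608/61, M5=0
seg 0: a=5, c=M0/2=0, d=(M1−M0)/(6·1)=152/183, b=Δ0−h0·(2M0+M1)/6=-1433/183
seg 1: a=-2, c=M1/2=152/61, d=(M2−M1)/(6·1)=155/183, b=Δ1−h1·(2M1+M2)/6=-977/183
seg 2: a=-4, c=M2/2=307/61, d=(M3−M2)/(6·1)=-589/183, b=Δ2−h2·(2M2+M3)/6=400/183
seg 3: a=0, c=M3/2=-282/61, d=(M4−M3)/(6·3)=586/549, b=Δ3−h3·(2M3+M4)/6=475/183
seg 4: a=-5, c=M4/2=304/61, d=(M5−M4)/(6·1)=-304/183, b=Δ4−h4·(2M4+M5)/6=673/183
t_q=3/2 → seg 1, τ=1/2; S=-2+-977/183·τ+152/61·τ²+155/183·τ³=-1923/488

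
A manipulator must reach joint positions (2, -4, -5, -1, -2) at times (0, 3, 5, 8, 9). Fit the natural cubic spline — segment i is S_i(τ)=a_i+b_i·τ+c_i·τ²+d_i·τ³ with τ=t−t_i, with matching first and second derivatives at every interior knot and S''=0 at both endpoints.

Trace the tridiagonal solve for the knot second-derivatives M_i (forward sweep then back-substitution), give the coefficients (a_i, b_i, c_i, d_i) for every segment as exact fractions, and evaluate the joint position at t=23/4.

Δ: Δ0=-2, Δ1=-1/2, Δ2=4/3, Δ3=-1
row 1: diag=10, rhs=9; c'=1/5, d'=9/10
row 2: denom=10−2·1/5=48/5; d'=(11−2·9/10)/(48/5)=23/24
row 3: denom=8−3·5/16=113/16; d'=(-14−3·23/24)/(113/16)=-270/113
back: M3=-270/113
back: M2=23/24−5/16·-270/113=578/339
back: M1=9/10−1/5·578/339=379/678
M: M0=0, M1=379/678, M2=578/339, M3=-270/113, M4=0
seg 0: a=2, c=M0/2=0, d=(M1−M0)/(6·3)=379/12204, b=Δ0−h0·(2M0+M1)/6=-3091/1356
seg 1: a=-4, c=M1/2=379/1356, d=(M2−M1)/(6·2)=259/2712, b=Δ1−h1·(2M1+M2)/6=-977/678
seg 2: a=-5, c=M2/2=289/339, d=(M3−M2)/(6·3)=-694/3051, b=Δ2−h2·(2M2+M3)/6=93/113
seg 3: a=-1, c=M3/2=-135/113, d=(M4−M3)/(6·1)=45/113, b=Δ3−h3·(2M3+M4)/6=-23/113
t_q=23/4 → seg 2, τ=3/4; S=-5+93/113·τ+289/339·τ²+-694/3051·τ³=-14461/3616

  seg 0: a=2 b=-3091/1356 c=0 d=379/12204
  seg 1: a=-4 b=-977/678 c=379/1356 d=259/2712
  seg 2: a=-5 b=93/113 c=289/339 d=-694/3051
  seg 3: a=-1 b=-23/113 c=-135/113 d=45/113
S(23/4) = -14461/3616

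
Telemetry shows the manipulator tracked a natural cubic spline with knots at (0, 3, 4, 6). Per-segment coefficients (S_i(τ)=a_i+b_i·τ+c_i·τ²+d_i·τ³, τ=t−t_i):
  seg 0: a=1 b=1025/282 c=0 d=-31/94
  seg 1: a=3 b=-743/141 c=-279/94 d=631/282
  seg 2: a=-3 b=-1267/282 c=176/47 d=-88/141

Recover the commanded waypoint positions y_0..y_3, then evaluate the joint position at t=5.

y_0=1 y_1=3 y_2=-3 y_3=-2
S(5) = -411/94

y_0 = S_0(0) = a_0 = 1
y_1 = S_1(0) = a_1 = 3
y_2 = S_2(0) = a_2 = -3
y_3 = S_2(2) = -2
t_q=5 is in segment 2 (τ=1); S_2(τ)=-411/94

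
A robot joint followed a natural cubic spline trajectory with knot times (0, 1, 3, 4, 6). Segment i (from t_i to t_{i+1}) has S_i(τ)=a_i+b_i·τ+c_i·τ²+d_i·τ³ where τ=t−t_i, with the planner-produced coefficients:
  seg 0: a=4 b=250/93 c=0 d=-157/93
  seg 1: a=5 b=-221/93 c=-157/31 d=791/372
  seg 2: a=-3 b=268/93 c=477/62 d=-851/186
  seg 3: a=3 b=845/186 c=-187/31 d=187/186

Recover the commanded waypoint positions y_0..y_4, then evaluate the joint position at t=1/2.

y_0=4 y_1=5 y_2=-3 y_3=3 y_4=-4
S(1/2) = 1273/248

y_0 = S_0(0) = a_0 = 4
y_1 = S_1(0) = a_1 = 5
y_2 = S_2(0) = a_2 = -3
y_3 = S_3(0) = a_3 = 3
y_4 = S_3(2) = -4
t_q=1/2 is in segment 0 (τ=1/2); S_0(τ)=1273/248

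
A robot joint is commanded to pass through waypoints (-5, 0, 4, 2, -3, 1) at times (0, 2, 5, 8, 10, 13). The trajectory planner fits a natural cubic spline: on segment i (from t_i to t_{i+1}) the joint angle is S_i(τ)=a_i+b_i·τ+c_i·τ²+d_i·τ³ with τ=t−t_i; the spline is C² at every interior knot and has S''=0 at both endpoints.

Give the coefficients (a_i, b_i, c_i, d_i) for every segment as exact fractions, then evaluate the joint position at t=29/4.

  seg 0: a=-5 b=2182/813 c=0 d=-299/6504
  seg 1: a=0 b=3467/1626 c=-299/1084 d=31/9756
  seg 2: a=4 b=1831/3252 c=-67/271 d=-529/9756
  seg 3: a=2 b=-3877/1626 c=-797/1084 d=2203/6504
  seg 4: a=-3 b=-1025/813 c=703/542 d=-703/4878
S(29/4) = 235711/69376

Δ: Δ0=5/2, Δ1=4/3, Δ2=-2/3, Δ3=-5/2, Δ4=4/3
row 1: diag=10, rhs=-7; c'=3/10, d'=-7/10
row 2: denom=12−3·3/10=111/10; d'=(-12−3·-7/10)/(111/10)=-33/37
row 3: denom=10−3·10/37=340/37; d'=(-11−3·-33/37)/(340/37)=-77/85
row 4: denom=10−2·37/170=813/85; d'=(23−2·-77/85)/(813/85)=703/271
back: M4=703/271
back: M3=-77/85−37/170·703/271=-797/542
back: M2=-33/37−10/37·-797/542=-134/271
back: M1=-7/10−3/10·-134/271=-299/542
M: M0=0, M1=-299/542, M2=-134/271, M3=-797/542, M4=703/271, M5=0
seg 0: a=-5, c=M0/2=0, d=(M1−M0)/(6·2)=-299/6504, b=Δ0−h0·(2M0+M1)/6=2182/813
seg 1: a=0, c=M1/2=-299/1084, d=(M2−M1)/(6·3)=31/9756, b=Δ1−h1·(2M1+M2)/6=3467/1626
seg 2: a=4, c=M2/2=-67/271, d=(M3−M2)/(6·3)=-529/9756, b=Δ2−h2·(2M2+M3)/6=1831/3252
seg 3: a=2, c=M3/2=-797/1084, d=(M4−M3)/(6·2)=2203/6504, b=Δ3−h3·(2M3+M4)/6=-3877/1626
seg 4: a=-3, c=M4/2=703/542, d=(M5−M4)/(6·3)=-703/4878, b=Δ4−h4·(2M4+M5)/6=-1025/813
t_q=29/4 → seg 2, τ=9/4; S=4+1831/3252·τ+-67/271·τ²+-529/9756·τ³=235711/69376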